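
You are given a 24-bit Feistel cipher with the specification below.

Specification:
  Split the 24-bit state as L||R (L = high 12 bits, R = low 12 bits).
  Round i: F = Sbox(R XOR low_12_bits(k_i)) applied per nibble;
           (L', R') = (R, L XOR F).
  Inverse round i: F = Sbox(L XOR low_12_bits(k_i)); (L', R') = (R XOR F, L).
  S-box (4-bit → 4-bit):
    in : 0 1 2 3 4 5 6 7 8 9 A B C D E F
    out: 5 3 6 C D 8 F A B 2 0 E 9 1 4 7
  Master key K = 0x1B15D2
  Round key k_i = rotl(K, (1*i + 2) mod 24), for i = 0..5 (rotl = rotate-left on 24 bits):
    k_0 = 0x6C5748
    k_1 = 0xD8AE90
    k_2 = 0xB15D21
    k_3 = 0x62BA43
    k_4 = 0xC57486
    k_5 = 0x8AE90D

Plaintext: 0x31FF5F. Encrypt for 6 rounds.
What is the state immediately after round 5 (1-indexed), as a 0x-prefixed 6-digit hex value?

s_0 = plaintext = 0x31FF5F
s_1 = Round(s_0, k_0) = 0xF5F825
s_2 = Round(s_1, k_1) = 0x8250B7
s_3 = Round(s_2, k_2) = 0x0B790A
s_4 = Round(s_3, k_3) = 0x90AC65
s_5 = Round(s_4, k_4) = 0xC65246
s_6 = Round(s_5, k_5) = 0x2462BB

0xC65246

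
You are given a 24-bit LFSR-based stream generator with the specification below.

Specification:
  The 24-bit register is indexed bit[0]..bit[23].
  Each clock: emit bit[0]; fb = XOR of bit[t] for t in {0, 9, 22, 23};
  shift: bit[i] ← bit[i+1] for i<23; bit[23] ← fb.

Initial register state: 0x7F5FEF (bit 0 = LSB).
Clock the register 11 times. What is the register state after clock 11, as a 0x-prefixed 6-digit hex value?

reg_0 = 0x7F5FEF
clock 1: out=1, reg = 0xBFAFF7
clock 2: out=1, reg = 0xDFD7FB
clock 3: out=1, reg = 0x6FEBFD
clock 4: out=1, reg = 0xB7F5FE
clock 5: out=0, reg = 0xDBFAFF
clock 6: out=1, reg = 0x6DFD7F
clock 7: out=1, reg = 0x36FEBF
clock 8: out=1, reg = 0x1B7F5F
clock 9: out=1, reg = 0x0DBFAF
clock 10: out=1, reg = 0x06DFD7
clock 11: out=1, reg = 0x036FEB

0x036FEB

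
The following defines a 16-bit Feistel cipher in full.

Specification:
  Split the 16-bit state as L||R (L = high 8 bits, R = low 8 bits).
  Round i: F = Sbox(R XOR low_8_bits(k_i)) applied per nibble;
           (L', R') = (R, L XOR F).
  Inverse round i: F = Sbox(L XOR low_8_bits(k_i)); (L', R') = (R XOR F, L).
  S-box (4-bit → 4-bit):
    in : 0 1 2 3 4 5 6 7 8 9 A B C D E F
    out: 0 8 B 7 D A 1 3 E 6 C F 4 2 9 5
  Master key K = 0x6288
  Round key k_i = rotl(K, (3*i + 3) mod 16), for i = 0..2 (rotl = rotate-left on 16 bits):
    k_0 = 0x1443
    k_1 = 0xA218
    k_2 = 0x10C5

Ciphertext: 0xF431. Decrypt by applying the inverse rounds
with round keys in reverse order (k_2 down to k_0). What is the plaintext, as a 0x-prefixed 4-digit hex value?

s_0 = ciphertext = 0xF431
s_1 = InvRound(s_0, k_2) = 0x49F4
s_2 = InvRound(s_1, k_1) = 0x5C49
s_3 = InvRound(s_2, k_0) = 0xCC5C

0xCC5C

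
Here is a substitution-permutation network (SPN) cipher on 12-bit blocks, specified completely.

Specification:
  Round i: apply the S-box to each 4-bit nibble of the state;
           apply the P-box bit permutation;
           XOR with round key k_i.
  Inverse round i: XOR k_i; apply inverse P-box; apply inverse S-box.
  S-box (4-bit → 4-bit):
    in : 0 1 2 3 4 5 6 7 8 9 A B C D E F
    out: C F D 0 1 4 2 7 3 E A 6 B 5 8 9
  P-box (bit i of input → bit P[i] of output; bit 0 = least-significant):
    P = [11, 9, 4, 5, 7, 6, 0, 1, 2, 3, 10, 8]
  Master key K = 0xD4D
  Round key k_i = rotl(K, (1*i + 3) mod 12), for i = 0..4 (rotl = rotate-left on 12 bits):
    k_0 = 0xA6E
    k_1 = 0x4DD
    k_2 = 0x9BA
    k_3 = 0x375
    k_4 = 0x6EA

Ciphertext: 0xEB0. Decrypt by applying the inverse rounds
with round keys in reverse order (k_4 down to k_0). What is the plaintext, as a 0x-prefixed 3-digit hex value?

0x00D

s_0 = ciphertext = 0xEB0
s_1 = InvRound(s_0, k_4) = 0x6AD
s_2 = InvRound(s_1, k_3) = 0x985
s_3 = InvRound(s_2, k_2) = 0x800
s_4 = InvRound(s_3, k_1) = 0x77D
s_5 = InvRound(s_4, k_0) = 0x00D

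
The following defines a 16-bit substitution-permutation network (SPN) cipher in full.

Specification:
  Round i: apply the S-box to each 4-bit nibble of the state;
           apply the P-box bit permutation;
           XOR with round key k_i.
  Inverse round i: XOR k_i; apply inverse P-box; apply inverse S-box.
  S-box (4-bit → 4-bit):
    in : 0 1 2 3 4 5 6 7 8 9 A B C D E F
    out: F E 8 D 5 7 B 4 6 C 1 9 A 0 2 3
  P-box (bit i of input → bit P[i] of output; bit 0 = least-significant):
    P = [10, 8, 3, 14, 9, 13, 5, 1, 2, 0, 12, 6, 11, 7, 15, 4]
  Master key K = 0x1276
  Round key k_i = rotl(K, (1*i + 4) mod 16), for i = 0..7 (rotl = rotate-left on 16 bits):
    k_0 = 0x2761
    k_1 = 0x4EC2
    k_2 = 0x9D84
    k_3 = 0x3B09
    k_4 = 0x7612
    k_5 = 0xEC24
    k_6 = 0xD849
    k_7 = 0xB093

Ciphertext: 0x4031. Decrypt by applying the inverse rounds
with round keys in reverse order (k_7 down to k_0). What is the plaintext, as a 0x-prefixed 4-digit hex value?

s_0 = ciphertext = 0x4031
s_1 = InvRound(s_0, k_7) = 0x8712
s_2 = InvRound(s_1, k_6) = 0xB1B0
s_3 = InvRound(s_2, k_5) = 0x64D6
s_4 = InvRound(s_3, k_4) = 0xE3AD
s_5 = InvRound(s_4, k_3) = 0x5472
s_6 = InvRound(s_5, k_2) = 0x0B9C
s_7 = InvRound(s_6, k_1) = 0x2B20
s_8 = InvRound(s_7, k_0) = 0xACDA

0xACDA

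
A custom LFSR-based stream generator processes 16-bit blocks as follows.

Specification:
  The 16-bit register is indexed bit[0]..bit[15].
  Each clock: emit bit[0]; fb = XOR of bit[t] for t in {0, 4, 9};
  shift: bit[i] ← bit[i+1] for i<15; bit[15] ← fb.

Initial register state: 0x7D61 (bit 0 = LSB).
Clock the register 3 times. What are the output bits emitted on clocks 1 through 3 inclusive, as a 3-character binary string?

100

reg_0 = 0x7D61
clock 1: out=1, reg = 0xBEB0
clock 2: out=0, reg = 0x5F58
clock 3: out=0, reg = 0x2FAC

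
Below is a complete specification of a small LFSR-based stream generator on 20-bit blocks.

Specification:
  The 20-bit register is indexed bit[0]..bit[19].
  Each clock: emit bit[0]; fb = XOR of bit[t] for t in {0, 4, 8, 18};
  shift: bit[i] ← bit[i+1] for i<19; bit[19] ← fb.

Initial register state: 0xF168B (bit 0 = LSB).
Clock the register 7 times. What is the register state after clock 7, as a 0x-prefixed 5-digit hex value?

0x9DE2D

reg_0 = 0xF168B
clock 1: out=1, reg = 0x78B45
clock 2: out=1, reg = 0xBC5A2
clock 3: out=0, reg = 0xDE2D1
clock 4: out=1, reg = 0xEF168
clock 5: out=0, reg = 0x778B4
clock 6: out=0, reg = 0x3BC5A
clock 7: out=0, reg = 0x9DE2D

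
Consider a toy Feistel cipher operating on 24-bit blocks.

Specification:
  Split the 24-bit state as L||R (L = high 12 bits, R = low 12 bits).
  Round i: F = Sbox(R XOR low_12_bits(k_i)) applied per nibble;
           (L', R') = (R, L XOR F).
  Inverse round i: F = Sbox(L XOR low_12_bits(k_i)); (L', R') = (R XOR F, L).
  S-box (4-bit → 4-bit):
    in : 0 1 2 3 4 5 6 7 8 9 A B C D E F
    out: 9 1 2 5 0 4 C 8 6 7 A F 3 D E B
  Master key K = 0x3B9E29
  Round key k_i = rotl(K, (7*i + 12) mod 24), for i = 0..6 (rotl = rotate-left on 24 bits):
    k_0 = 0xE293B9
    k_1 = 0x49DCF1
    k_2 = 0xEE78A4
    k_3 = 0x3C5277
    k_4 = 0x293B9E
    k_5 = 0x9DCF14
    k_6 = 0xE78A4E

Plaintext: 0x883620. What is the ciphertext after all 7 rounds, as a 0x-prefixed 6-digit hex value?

0xE37223

s_0 = plaintext = 0x883620
s_1 = Round(s_0, k_0) = 0x620CF4
s_2 = Round(s_1, k_1) = 0xCF4FB4
s_3 = Round(s_2, k_2) = 0xFB44ED
s_4 = Round(s_3, k_3) = 0x4ED3CE
s_5 = Round(s_4, k_4) = 0x3CE2A4
s_6 = Round(s_5, k_5) = 0x2A4E37
s_7 = Round(s_6, k_6) = 0xE37223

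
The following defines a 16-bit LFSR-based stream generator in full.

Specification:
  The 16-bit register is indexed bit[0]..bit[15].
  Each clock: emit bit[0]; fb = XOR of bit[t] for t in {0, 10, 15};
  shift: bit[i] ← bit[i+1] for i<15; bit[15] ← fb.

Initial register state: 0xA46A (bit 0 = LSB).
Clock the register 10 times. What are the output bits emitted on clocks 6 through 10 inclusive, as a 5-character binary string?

reg_0 = 0xA46A
clock 1: out=0, reg = 0x5235
clock 2: out=1, reg = 0xA91A
clock 3: out=0, reg = 0xD48D
clock 4: out=1, reg = 0xEA46
clock 5: out=0, reg = 0xF523
clock 6: out=1, reg = 0xFA91
clock 7: out=1, reg = 0x7D48
clock 8: out=0, reg = 0xBEA4
clock 9: out=0, reg = 0x5F52
clock 10: out=0, reg = 0xAFA9

11000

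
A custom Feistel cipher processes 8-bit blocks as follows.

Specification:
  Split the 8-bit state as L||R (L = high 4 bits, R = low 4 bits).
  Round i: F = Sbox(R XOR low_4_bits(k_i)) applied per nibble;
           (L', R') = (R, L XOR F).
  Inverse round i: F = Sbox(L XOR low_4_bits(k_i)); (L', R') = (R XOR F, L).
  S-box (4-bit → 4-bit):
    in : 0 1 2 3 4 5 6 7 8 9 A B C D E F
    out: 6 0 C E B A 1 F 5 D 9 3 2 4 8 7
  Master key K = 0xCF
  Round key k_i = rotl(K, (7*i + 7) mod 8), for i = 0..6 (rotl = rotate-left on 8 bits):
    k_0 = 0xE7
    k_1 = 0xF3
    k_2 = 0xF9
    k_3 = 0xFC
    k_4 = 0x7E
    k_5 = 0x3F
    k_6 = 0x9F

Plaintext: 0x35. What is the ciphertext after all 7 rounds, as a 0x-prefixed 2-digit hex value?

0x4D

s_0 = plaintext = 0x35
s_1 = Round(s_0, k_0) = 0x5F
s_2 = Round(s_1, k_1) = 0xF7
s_3 = Round(s_2, k_2) = 0x77
s_4 = Round(s_3, k_3) = 0x74
s_5 = Round(s_4, k_4) = 0x4E
s_6 = Round(s_5, k_5) = 0xE4
s_7 = Round(s_6, k_6) = 0x4D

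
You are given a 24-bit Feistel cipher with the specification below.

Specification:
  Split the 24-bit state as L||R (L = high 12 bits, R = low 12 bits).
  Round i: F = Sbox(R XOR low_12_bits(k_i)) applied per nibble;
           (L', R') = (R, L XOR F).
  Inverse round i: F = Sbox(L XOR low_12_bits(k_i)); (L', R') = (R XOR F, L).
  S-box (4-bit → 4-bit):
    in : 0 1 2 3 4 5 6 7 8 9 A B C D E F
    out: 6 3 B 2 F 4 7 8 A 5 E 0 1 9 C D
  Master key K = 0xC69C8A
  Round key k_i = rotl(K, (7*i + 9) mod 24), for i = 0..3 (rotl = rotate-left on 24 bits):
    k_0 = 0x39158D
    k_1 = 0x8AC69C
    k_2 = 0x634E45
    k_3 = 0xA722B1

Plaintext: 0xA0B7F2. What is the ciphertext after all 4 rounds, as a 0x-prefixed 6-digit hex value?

0x223997

s_0 = plaintext = 0xA0B7F2
s_1 = Round(s_0, k_0) = 0x7F2186
s_2 = Round(s_1, k_1) = 0x186FCC
s_3 = Round(s_2, k_2) = 0xFCC223
s_4 = Round(s_3, k_3) = 0x223997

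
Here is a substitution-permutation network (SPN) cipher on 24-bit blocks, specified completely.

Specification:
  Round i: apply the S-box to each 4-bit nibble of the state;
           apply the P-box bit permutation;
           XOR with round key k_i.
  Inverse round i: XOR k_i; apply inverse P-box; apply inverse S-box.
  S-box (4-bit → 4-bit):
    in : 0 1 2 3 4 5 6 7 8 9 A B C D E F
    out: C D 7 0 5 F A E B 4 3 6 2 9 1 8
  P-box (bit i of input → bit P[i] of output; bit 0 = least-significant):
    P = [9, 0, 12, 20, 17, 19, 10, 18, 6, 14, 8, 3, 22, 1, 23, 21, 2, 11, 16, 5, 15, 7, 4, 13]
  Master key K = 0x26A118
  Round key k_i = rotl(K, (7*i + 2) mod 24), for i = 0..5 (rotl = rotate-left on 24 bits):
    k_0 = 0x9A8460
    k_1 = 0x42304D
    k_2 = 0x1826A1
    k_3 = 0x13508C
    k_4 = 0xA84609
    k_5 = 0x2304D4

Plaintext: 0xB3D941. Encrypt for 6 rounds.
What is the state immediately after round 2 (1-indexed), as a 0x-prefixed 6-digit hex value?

0xD6A869

s_0 = plaintext = 0xB3D941
s_1 = Round(s_0, k_0) = 0xE893F0
s_2 = Round(s_1, k_1) = 0xD6A869
s_3 = Round(s_2, k_2) = 0x54DECB
s_4 = Round(s_3, k_3) = 0x7AE059
s_5 = Round(s_4, k_4) = 0xE67B95
s_6 = Round(s_5, k_5) = 0x93DBF7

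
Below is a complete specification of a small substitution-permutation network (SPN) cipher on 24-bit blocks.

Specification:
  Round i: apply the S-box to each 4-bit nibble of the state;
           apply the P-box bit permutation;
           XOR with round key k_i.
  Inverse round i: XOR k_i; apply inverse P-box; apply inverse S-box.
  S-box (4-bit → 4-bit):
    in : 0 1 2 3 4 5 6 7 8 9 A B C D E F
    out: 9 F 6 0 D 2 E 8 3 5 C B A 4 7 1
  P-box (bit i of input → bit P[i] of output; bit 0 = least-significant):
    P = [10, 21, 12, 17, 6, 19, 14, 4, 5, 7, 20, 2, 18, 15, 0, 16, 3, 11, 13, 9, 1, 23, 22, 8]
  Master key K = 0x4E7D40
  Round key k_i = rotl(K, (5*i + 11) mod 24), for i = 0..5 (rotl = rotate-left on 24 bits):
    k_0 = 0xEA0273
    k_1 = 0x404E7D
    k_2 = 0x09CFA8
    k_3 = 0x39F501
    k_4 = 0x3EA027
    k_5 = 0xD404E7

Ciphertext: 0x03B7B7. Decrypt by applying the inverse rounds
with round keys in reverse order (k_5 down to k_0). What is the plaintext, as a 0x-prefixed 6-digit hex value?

s_0 = ciphertext = 0x03B7B7
s_1 = InvRound(s_0, k_5) = 0x6ABD0A
s_2 = InvRound(s_1, k_4) = 0xA89439
s_3 = InvRound(s_2, k_3) = 0xC979A3
s_4 = InvRound(s_3, k_2) = 0xE42339
s_5 = InvRound(s_4, k_1) = 0xC2F798
s_6 = InvRound(s_5, k_0) = 0x0928EE

0x0928EE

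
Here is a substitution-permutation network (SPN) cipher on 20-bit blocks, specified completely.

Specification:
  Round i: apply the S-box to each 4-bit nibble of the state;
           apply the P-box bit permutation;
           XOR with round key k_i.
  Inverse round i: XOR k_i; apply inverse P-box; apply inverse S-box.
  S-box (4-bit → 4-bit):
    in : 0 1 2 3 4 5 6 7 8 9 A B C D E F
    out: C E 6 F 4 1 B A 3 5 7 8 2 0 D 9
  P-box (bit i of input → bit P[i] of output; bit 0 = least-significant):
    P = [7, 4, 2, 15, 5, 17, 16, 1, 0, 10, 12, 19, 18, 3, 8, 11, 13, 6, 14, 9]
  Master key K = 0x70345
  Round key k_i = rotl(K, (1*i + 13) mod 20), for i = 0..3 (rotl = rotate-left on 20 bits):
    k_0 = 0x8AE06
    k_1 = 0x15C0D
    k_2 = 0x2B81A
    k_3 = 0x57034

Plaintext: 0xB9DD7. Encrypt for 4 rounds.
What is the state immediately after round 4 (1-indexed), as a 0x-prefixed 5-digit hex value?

s_0 = plaintext = 0xB9DD7
s_1 = Round(s_0, k_0) = 0xC2D16
s_2 = Round(s_1, k_1) = 0x2DDD7
s_3 = Round(s_2, k_2) = 0x2784A
s_4 = Round(s_3, k_3) = 0x43CE9

0x43CE9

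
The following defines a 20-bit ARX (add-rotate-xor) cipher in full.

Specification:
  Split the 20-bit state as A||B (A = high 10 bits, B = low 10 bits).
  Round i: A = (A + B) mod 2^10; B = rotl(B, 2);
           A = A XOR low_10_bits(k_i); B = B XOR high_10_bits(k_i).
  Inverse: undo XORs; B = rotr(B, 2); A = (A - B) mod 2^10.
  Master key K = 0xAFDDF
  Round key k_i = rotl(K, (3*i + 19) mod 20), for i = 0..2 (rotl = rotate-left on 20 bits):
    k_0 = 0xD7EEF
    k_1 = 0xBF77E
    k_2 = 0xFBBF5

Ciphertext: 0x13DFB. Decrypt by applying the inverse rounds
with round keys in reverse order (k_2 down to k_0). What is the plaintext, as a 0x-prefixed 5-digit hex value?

0x289E0

s_0 = ciphertext = 0x13DFB
s_1 = InvRound(s_0, k_2) = 0x8D585
s_2 = InvRound(s_1, k_1) = 0x1B4DE
s_3 = InvRound(s_2, k_0) = 0x289E0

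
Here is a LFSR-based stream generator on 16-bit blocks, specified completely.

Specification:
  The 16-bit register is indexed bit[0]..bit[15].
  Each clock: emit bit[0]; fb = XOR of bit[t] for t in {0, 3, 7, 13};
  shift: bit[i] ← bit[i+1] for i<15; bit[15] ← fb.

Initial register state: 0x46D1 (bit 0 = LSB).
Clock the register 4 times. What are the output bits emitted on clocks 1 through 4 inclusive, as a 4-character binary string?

1000

reg_0 = 0x46D1
clock 1: out=1, reg = 0x2368
clock 2: out=0, reg = 0x11B4
clock 3: out=0, reg = 0x88DA
clock 4: out=0, reg = 0x446D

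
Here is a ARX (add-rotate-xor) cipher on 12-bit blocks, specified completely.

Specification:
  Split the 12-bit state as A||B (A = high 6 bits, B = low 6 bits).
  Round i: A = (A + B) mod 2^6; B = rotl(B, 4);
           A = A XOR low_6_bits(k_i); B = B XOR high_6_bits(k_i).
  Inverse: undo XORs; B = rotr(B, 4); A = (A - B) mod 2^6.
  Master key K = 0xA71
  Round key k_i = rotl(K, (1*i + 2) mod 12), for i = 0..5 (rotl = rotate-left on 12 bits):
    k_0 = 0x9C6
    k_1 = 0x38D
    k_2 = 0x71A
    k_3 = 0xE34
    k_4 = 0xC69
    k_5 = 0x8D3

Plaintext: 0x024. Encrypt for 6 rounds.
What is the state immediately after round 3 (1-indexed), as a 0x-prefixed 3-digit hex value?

s_0 = plaintext = 0x024
s_1 = Round(s_0, k_0) = 0x8AE
s_2 = Round(s_1, k_1) = 0x765
s_3 = Round(s_2, k_2) = 0x605
s_4 = Round(s_3, k_3) = 0xA69
s_5 = Round(s_4, k_4) = 0xEEB
s_6 = Round(s_5, k_5) = 0xD59

0x605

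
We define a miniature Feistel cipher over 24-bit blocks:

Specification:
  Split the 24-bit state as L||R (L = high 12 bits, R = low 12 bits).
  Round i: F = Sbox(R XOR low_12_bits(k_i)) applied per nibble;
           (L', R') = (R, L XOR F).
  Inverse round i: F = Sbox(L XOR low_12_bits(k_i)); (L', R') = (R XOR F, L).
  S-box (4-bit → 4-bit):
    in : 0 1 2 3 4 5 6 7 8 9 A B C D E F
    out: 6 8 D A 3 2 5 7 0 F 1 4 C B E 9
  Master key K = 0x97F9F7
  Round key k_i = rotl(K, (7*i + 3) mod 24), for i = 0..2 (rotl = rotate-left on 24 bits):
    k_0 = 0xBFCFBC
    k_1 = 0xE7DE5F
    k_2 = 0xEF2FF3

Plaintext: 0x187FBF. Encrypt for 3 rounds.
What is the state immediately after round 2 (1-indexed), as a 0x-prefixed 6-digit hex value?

0x7ED0F2

s_0 = plaintext = 0x187FBF
s_1 = Round(s_0, k_0) = 0xFBF7ED
s_2 = Round(s_1, k_1) = 0x7ED0F2
s_3 = Round(s_2, k_2) = 0x0F2E85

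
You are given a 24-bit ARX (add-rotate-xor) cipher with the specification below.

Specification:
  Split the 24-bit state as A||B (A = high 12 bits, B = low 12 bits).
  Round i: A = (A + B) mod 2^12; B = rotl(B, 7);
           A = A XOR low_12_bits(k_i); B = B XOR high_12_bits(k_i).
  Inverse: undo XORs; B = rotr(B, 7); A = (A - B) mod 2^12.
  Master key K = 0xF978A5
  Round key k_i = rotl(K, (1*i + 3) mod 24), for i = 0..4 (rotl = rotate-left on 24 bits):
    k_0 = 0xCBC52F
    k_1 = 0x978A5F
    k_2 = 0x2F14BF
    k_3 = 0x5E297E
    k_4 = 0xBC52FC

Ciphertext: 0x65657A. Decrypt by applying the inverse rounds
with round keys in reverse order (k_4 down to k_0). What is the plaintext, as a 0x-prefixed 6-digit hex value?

s_0 = ciphertext = 0x65657A
s_1 = InvRound(s_0, k_4) = 0xCAD7FD
s_2 = InvRound(s_1, k_3) = 0x1EF3E4
s_3 = InvRound(s_2, k_2) = 0x2AE2A2
s_4 = InvRound(s_3, k_1) = 0xD9AB57
s_5 = InvRound(s_4, k_0) = 0xB46D6F

0xB46D6F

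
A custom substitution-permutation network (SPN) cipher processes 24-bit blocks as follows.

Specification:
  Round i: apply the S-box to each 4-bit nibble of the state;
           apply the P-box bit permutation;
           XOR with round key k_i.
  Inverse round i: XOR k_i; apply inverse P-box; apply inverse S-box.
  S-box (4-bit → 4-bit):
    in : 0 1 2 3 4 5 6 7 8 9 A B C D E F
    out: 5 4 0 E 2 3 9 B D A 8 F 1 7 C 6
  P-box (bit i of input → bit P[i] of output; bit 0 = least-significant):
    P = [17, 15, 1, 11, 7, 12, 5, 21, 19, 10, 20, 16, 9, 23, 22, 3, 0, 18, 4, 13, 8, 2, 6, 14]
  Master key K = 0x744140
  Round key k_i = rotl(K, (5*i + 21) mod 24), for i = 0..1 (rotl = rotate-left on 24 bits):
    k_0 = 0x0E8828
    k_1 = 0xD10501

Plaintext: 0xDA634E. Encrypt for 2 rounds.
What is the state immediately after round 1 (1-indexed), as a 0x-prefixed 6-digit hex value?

0x1FB766

s_0 = plaintext = 0xDA634E
s_1 = Round(s_0, k_0) = 0x1FB766
s_2 = Round(s_1, k_1) = 0x3E0BD9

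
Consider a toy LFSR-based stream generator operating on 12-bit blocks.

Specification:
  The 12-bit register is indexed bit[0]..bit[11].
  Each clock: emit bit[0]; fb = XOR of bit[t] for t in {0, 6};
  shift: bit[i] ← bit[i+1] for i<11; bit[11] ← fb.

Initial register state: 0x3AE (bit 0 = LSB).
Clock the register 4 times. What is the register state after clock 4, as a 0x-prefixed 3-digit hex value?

reg_0 = 0x3AE
clock 1: out=0, reg = 0x1D7
clock 2: out=1, reg = 0x0EB
clock 3: out=1, reg = 0x075
clock 4: out=1, reg = 0x03A

0x03A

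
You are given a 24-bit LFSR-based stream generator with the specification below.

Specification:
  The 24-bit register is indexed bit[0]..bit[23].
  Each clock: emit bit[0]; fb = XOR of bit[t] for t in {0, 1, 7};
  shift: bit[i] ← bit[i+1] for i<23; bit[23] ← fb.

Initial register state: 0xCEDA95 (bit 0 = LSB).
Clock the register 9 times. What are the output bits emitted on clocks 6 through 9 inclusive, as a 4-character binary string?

reg_0 = 0xCEDA95
clock 1: out=1, reg = 0x676D4A
clock 2: out=0, reg = 0xB3B6A5
clock 3: out=1, reg = 0x59DB52
clock 4: out=0, reg = 0xACEDA9
clock 5: out=1, reg = 0x5676D4
clock 6: out=0, reg = 0xAB3B6A
clock 7: out=0, reg = 0xD59DB5
clock 8: out=1, reg = 0x6ACEDA
clock 9: out=0, reg = 0x35676D

0010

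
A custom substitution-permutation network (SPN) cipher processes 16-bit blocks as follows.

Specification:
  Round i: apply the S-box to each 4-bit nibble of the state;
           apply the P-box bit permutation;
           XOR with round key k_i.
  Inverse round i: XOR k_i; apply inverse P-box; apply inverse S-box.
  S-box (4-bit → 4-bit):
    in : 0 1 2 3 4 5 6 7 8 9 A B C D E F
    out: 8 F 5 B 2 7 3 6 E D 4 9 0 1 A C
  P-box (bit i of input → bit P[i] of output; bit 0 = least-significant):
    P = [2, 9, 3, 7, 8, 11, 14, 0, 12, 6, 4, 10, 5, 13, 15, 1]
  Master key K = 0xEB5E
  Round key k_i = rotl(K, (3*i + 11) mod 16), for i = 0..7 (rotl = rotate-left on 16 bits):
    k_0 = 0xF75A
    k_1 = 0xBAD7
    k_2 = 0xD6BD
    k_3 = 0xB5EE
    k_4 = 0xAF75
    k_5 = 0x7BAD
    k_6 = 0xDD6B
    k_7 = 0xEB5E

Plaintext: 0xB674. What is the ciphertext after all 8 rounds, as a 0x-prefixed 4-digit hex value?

s_0 = plaintext = 0xB674
s_1 = Round(s_0, k_0) = 0xAD38
s_2 = Round(s_1, k_1) = 0x215E
s_3 = Round(s_2, k_2) = 0x094D
s_4 = Round(s_3, k_3) = 0xA9F8
s_5 = Round(s_4, k_4) = 0x79EC
s_6 = Round(s_5, k_5) = 0xC7BC
s_7 = Round(s_6, k_6) = 0xDC3A
s_8 = Round(s_7, k_7) = 0xE277

0xE277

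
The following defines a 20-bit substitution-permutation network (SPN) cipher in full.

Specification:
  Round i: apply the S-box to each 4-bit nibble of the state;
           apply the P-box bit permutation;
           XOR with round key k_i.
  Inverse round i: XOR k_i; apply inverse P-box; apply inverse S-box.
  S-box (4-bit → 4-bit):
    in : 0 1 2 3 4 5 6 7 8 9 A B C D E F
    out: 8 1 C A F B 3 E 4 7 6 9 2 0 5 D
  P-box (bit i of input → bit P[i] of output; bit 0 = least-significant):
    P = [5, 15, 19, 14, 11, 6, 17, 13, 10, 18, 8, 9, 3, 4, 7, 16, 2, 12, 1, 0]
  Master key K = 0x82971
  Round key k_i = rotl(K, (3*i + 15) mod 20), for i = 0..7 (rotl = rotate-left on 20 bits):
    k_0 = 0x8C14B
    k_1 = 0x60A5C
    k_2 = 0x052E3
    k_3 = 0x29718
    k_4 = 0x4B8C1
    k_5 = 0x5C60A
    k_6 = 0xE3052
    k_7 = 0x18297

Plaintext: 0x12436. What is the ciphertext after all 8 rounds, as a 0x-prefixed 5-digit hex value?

0x741A0

s_0 = plaintext = 0x12436
s_1 = Round(s_0, k_0) = 0xD66AF
s_2 = Round(s_1, k_1) = 0x84E24
s_3 = Round(s_2, k_2) = 0xBB759
s_4 = Round(s_3, k_3) = 0xF3C75
s_5 = Round(s_4, k_4) = 0x358B6
s_6 = Round(s_5, k_5) = 0x47F33
s_7 = Round(s_6, k_6) = 0xFC785
s_8 = Round(s_7, k_7) = 0x741A0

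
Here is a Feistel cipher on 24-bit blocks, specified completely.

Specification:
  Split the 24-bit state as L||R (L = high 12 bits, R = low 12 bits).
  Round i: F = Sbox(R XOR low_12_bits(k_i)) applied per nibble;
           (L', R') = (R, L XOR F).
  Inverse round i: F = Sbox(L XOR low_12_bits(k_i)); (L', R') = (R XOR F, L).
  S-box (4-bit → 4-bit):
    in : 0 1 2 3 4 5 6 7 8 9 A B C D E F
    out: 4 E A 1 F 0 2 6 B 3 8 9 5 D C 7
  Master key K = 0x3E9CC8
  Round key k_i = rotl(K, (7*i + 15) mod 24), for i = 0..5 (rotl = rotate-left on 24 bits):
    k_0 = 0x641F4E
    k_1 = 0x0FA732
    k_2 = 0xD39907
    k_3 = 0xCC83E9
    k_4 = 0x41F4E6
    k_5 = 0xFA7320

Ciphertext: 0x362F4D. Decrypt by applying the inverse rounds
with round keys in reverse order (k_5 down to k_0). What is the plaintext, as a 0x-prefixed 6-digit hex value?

s_0 = ciphertext = 0x362F4D
s_1 = InvRound(s_0, k_5) = 0xBB7362
s_2 = InvRound(s_1, k_4) = 0x46CBB7
s_3 = InvRound(s_2, k_3) = 0xD0746C
s_4 = InvRound(s_3, k_2) = 0xB28D07
s_5 = InvRound(s_4, k_1) = 0x8EFB28
s_6 = InvRound(s_5, k_0) = 0xDA68EF

0xDA68EF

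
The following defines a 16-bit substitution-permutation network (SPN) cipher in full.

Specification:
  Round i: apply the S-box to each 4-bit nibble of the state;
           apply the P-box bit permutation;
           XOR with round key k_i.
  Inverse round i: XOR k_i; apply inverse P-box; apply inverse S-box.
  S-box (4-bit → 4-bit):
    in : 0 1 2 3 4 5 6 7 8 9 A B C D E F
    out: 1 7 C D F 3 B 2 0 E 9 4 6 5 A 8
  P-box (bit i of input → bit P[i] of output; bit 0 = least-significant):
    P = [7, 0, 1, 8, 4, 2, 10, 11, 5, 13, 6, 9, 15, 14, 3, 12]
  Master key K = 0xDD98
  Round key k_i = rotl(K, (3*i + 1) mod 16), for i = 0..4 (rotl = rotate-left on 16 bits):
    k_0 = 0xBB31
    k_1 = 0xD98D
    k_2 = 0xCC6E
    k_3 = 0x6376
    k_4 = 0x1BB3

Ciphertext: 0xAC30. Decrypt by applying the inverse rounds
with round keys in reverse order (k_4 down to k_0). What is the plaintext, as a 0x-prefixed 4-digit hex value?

0x1980

s_0 = ciphertext = 0xAC30
s_1 = InvRound(s_0, k_4) = 0xAEB4
s_2 = InvRound(s_1, k_3) = 0x5B23
s_3 = InvRound(s_2, k_2) = 0x32CE
s_4 = InvRound(s_3, k_1) = 0x59F9
s_5 = InvRound(s_4, k_0) = 0x1980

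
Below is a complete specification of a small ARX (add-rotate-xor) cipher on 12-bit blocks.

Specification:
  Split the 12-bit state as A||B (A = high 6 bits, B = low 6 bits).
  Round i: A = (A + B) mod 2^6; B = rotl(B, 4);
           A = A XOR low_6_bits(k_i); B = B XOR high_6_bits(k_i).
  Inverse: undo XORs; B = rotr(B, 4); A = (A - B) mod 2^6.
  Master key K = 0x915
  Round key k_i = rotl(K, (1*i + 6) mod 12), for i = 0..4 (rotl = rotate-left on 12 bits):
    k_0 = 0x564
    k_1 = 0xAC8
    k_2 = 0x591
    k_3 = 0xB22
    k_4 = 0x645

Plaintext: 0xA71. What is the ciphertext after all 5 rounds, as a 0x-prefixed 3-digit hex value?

s_0 = plaintext = 0xA71
s_1 = Round(s_0, k_0) = 0xF89
s_2 = Round(s_1, k_1) = 0x3F9
s_3 = Round(s_2, k_2) = 0x648
s_4 = Round(s_3, k_3) = 0x0EE
s_5 = Round(s_4, k_4) = 0xD32

0xD32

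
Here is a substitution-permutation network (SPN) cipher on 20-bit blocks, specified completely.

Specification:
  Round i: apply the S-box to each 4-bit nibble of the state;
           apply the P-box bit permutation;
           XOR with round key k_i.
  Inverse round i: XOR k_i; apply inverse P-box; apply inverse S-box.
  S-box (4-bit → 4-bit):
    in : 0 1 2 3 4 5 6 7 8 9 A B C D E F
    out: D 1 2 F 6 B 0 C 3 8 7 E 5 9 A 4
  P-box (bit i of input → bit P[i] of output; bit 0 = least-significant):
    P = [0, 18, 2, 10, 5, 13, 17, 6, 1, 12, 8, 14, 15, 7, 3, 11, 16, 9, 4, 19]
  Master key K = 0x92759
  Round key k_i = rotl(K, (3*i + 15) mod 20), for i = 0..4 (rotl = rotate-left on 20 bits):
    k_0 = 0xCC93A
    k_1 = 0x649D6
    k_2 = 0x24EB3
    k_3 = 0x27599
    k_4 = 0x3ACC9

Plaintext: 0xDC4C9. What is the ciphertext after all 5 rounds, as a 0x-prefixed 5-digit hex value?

s_0 = plaintext = 0xDC4C9
s_1 = Round(s_0, k_0) = 0x75C12
s_2 = Round(s_1, k_1) = 0xAC064
s_3 = Round(s_2, k_2) = 0x78DAD
s_4 = Round(s_3, k_3) = 0x8912A
s_5 = Round(s_4, k_4) = 0x686CE

0x686CE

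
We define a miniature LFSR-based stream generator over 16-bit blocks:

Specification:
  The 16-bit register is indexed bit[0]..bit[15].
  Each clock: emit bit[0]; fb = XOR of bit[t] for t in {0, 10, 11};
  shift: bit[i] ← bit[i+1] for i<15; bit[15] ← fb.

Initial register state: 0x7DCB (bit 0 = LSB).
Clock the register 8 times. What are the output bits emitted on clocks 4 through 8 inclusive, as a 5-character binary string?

reg_0 = 0x7DCB
clock 1: out=1, reg = 0xBEE5
clock 2: out=1, reg = 0xDF72
clock 3: out=0, reg = 0x6FB9
clock 4: out=1, reg = 0xB7DC
clock 5: out=0, reg = 0xDBEE
clock 6: out=0, reg = 0xEDF7
clock 7: out=1, reg = 0xF6FB
clock 8: out=1, reg = 0x7B7D

10011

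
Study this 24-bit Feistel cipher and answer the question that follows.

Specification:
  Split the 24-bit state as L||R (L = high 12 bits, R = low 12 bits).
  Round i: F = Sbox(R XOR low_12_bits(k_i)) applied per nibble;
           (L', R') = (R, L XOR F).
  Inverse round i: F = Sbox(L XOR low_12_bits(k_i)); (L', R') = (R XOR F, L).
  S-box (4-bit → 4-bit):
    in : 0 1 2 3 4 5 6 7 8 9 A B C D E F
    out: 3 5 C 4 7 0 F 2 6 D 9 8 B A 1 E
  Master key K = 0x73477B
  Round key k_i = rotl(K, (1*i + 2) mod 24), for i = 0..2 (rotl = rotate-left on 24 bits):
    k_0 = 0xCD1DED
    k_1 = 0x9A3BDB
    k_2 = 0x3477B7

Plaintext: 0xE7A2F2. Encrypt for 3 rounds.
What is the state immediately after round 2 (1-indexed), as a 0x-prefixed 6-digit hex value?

s_0 = plaintext = 0xE7A2F2
s_1 = Round(s_0, k_0) = 0x2F2024
s_2 = Round(s_1, k_1) = 0x024A1C
s_3 = Round(s_2, k_2) = 0xA1CABC

0x024A1C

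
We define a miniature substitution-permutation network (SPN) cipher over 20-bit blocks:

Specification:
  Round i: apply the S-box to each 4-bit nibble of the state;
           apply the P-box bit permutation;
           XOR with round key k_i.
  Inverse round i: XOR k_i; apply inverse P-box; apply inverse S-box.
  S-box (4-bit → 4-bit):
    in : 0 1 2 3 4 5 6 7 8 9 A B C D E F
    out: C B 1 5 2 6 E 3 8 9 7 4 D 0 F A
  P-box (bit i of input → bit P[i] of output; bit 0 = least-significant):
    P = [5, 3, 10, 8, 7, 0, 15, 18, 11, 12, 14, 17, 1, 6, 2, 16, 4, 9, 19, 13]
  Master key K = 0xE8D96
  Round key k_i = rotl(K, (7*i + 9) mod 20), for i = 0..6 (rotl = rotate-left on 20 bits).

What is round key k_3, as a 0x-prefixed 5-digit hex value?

K = 0xE8D96
k_0 = rotl(K, (7*0+9) mod 20) = rotl(K, 9) = 0xB2DD1
k_1 = rotl(K, (7*1+9) mod 20) = rotl(K, 16) = 0x6E8D9
k_2 = rotl(K, (7*2+9) mod 20) = rotl(K, 3) = 0x46CB7
k_3 = rotl(K, (7*3+9) mod 20) = rotl(K, 10) = 0x65BA3

0x65BA3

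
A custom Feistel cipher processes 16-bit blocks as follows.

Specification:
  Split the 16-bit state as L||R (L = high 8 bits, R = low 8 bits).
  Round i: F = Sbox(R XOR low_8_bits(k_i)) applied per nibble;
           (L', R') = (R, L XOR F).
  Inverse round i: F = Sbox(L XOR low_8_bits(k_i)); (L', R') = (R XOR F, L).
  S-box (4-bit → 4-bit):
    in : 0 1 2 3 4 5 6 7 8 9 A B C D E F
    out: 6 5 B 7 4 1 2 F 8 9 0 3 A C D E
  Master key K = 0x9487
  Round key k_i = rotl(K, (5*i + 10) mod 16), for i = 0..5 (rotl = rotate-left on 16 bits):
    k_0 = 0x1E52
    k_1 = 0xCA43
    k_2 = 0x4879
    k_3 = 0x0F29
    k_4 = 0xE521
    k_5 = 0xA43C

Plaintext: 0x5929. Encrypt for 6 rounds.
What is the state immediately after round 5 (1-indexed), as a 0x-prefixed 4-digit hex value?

0x9016

s_0 = plaintext = 0x5929
s_1 = Round(s_0, k_0) = 0x29AA
s_2 = Round(s_1, k_1) = 0xAAF0
s_3 = Round(s_2, k_2) = 0xF023
s_4 = Round(s_3, k_3) = 0x2390
s_5 = Round(s_4, k_4) = 0x9016
s_6 = Round(s_5, k_5) = 0x1620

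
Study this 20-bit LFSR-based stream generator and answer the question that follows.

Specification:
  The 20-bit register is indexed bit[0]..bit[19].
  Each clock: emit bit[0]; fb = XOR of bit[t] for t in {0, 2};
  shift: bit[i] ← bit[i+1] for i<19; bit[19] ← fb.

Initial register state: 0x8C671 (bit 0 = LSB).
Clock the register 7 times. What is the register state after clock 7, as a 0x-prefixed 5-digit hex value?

0xDB18C

reg_0 = 0x8C671
clock 1: out=1, reg = 0xC6338
clock 2: out=0, reg = 0x6319C
clock 3: out=0, reg = 0xB18CE
clock 4: out=0, reg = 0xD8C67
clock 5: out=1, reg = 0x6C633
clock 6: out=1, reg = 0xB6319
clock 7: out=1, reg = 0xDB18C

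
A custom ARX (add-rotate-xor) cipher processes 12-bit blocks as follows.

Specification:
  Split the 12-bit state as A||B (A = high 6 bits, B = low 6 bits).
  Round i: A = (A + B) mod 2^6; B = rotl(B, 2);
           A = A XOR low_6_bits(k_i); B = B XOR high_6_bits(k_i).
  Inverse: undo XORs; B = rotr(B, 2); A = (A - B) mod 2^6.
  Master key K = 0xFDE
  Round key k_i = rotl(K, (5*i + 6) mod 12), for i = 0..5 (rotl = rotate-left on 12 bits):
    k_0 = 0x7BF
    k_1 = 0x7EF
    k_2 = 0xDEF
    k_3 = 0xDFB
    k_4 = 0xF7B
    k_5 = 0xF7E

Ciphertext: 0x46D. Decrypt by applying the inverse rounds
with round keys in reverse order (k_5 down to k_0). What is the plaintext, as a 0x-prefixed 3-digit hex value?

s_0 = ciphertext = 0x46D
s_1 = InvRound(s_0, k_5) = 0xAC4
s_2 = InvRound(s_1, k_4) = 0xC9E
s_3 = InvRound(s_2, k_3) = 0xBDA
s_4 = InvRound(s_3, k_2) = 0x95B
s_5 = InvRound(s_4, k_1) = 0x241
s_6 = InvRound(s_5, k_0) = 0xFF7

0xFF7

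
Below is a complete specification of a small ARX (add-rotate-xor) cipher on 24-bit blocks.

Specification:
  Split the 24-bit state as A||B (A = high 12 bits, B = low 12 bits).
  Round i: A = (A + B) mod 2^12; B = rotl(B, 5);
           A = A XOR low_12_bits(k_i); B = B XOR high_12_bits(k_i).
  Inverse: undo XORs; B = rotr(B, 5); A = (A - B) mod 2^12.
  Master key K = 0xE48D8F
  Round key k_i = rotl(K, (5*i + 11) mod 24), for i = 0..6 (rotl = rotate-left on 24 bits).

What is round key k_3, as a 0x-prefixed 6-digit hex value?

0x92363F

K = 0xE48D8F
k_0 = rotl(K, (5*0+11) mod 24) = rotl(K, 11) = 0x6C7F24
k_1 = rotl(K, (5*1+11) mod 24) = rotl(K, 16) = 0x8FE48D
k_2 = rotl(K, (5*2+11) mod 24) = rotl(K, 21) = 0xFC91B1
k_3 = rotl(K, (5*3+11) mod 24) = rotl(K, 2) = 0x92363F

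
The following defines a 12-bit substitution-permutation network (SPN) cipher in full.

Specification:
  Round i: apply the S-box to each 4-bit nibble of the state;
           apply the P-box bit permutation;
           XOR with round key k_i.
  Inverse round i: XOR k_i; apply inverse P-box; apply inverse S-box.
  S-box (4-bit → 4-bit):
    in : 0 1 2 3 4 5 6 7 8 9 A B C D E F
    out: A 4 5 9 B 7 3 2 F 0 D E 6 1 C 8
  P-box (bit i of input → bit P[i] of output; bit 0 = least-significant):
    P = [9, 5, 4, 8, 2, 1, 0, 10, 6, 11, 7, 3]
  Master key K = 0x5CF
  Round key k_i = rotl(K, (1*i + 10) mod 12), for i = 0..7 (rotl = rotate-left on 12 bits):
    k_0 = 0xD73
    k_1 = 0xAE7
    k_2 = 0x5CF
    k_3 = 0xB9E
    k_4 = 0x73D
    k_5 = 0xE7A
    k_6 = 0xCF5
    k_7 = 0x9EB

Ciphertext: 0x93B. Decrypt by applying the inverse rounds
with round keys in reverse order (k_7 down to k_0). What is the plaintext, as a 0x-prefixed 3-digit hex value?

s_0 = ciphertext = 0x93B
s_1 = InvRound(s_0, k_7) = 0x291
s_2 = InvRound(s_1, k_6) = 0x636
s_3 = InvRound(s_2, k_5) = 0x4D9
s_4 = InvRound(s_3, k_4) = 0x2D4
s_5 = InvRound(s_4, k_3) = 0x47F
s_6 = InvRound(s_5, k_2) = 0x19B
s_7 = InvRound(s_6, k_1) = 0x4D8
s_8 = InvRound(s_7, k_0) = 0xBC0

0xBC0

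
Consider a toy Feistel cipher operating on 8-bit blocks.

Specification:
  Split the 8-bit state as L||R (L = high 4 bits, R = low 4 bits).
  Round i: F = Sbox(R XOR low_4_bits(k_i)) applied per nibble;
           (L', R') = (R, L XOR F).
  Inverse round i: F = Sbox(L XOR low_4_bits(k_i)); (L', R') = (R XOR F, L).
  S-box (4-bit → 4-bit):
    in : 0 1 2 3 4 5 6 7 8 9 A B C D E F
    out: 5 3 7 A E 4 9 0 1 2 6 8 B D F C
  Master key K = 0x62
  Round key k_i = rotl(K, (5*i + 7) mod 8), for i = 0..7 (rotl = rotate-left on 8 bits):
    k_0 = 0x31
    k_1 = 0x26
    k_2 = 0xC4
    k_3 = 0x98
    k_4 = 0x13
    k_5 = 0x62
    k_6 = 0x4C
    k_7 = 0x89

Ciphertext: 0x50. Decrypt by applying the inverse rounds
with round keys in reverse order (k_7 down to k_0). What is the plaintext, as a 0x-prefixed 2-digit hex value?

s_0 = ciphertext = 0x50
s_1 = InvRound(s_0, k_7) = 0xB5
s_2 = InvRound(s_1, k_6) = 0x5B
s_3 = InvRound(s_2, k_5) = 0xB5
s_4 = InvRound(s_3, k_4) = 0x4B
s_5 = InvRound(s_4, k_3) = 0x04
s_6 = InvRound(s_5, k_2) = 0xA0
s_7 = InvRound(s_6, k_1) = 0xBA
s_8 = InvRound(s_7, k_0) = 0xCB

0xCB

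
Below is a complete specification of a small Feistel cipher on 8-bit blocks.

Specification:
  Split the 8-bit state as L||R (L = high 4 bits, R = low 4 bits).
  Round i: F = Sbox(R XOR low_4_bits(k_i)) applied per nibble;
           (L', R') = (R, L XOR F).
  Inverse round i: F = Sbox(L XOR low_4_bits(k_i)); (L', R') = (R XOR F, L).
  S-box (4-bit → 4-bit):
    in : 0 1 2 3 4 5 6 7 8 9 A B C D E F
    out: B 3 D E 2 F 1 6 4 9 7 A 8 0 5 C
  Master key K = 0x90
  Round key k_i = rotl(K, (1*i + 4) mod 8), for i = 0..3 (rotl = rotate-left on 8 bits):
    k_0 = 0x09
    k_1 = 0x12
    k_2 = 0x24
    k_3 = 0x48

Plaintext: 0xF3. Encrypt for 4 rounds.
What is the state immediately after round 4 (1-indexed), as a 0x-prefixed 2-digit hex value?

s_0 = plaintext = 0xF3
s_1 = Round(s_0, k_0) = 0x38
s_2 = Round(s_1, k_1) = 0x84
s_3 = Round(s_2, k_2) = 0x43
s_4 = Round(s_3, k_3) = 0x3E

0x3E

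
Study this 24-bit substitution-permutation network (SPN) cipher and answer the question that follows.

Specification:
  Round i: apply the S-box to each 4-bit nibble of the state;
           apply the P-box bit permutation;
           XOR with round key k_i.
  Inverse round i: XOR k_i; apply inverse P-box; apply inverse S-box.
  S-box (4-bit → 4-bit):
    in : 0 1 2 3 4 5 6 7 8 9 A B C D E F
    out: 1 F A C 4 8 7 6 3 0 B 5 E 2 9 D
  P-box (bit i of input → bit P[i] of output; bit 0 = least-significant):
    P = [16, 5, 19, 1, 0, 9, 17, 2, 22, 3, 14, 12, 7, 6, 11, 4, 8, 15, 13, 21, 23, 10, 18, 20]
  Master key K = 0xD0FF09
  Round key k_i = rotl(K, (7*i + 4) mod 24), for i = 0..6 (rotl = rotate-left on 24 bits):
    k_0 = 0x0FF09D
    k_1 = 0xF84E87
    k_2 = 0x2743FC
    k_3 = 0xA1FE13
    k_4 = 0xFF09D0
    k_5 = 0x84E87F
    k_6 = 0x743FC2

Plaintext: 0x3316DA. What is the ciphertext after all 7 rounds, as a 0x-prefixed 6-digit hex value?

0x11CD8E

s_0 = plaintext = 0x3316DA
s_1 = Round(s_0, k_0) = 0x7A9A67
s_2 = Round(s_1, k_1) = 0x96D9AE
s_3 = Round(s_2, k_2) = 0x26E0BB
s_4 = Round(s_3, k_3) = 0xFA5B82
s_5 = Round(s_4, k_4) = 0x0BCAE3
s_6 = Round(s_5, k_5) = 0x4CD120
s_7 = Round(s_6, k_6) = 0x11CD8E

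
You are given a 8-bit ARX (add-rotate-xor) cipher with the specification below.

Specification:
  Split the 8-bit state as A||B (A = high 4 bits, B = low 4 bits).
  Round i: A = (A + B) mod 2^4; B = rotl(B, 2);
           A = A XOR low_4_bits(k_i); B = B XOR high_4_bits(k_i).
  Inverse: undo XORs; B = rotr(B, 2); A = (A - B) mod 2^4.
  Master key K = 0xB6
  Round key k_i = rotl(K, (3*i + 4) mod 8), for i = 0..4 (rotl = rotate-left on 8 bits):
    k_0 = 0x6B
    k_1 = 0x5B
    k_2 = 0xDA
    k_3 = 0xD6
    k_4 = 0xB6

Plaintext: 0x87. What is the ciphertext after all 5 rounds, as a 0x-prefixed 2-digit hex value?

0x9F

s_0 = plaintext = 0x87
s_1 = Round(s_0, k_0) = 0x4B
s_2 = Round(s_1, k_1) = 0x4B
s_3 = Round(s_2, k_2) = 0x53
s_4 = Round(s_3, k_3) = 0xE1
s_5 = Round(s_4, k_4) = 0x9F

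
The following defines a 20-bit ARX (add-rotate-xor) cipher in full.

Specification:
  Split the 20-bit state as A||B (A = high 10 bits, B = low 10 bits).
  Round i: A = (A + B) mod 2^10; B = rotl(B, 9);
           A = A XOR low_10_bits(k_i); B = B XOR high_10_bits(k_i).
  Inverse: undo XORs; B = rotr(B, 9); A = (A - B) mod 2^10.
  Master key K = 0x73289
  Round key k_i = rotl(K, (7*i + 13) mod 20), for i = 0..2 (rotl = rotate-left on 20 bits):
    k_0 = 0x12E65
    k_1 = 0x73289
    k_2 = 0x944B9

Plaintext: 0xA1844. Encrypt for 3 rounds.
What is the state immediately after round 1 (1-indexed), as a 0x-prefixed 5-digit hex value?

s_0 = plaintext = 0xA1844
s_1 = Round(s_0, k_0) = 0x2BC69
s_2 = Round(s_1, k_1) = 0xE47F8
s_3 = Round(s_2, k_2) = 0xCC3AD

0x2BC69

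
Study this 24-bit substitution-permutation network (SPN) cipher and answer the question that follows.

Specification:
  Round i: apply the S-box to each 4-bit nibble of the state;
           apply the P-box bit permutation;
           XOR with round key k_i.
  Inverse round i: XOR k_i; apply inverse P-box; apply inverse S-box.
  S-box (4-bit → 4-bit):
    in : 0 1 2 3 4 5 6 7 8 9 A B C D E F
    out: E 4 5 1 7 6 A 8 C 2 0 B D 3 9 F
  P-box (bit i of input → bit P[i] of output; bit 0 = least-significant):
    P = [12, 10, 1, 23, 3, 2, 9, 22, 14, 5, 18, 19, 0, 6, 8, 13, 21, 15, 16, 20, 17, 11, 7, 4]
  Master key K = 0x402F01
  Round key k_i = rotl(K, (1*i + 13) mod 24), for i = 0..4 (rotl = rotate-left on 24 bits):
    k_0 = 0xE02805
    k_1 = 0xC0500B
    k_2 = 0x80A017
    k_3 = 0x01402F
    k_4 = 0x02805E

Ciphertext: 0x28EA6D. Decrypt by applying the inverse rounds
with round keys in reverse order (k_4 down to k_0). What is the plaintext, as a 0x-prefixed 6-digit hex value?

s_0 = ciphertext = 0x28EA6D
s_1 = InvRound(s_0, k_4) = 0xB3EB11
s_2 = InvRound(s_1, k_3) = 0xBB8948
s_3 = InvRound(s_2, k_2) = 0xBCF7D1
s_4 = InvRound(s_3, k_1) = 0x8B08C5
s_5 = InvRound(s_4, k_0) = 0x22677A

0x22677A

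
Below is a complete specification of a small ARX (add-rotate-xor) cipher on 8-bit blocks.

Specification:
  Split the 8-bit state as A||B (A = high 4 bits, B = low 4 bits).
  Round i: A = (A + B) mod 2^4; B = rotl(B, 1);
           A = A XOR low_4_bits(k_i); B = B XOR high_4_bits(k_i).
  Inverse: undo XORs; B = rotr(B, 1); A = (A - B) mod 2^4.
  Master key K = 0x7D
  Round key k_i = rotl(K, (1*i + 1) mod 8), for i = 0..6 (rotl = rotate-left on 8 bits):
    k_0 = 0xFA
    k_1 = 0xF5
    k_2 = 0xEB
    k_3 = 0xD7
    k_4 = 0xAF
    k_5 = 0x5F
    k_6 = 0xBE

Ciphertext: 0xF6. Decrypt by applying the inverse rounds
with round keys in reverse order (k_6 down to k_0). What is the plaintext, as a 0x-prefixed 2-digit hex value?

0x6B

s_0 = ciphertext = 0xF6
s_1 = InvRound(s_0, k_6) = 0x3E
s_2 = InvRound(s_1, k_5) = 0xFD
s_3 = InvRound(s_2, k_4) = 0x5B
s_4 = InvRound(s_3, k_3) = 0xF3
s_5 = InvRound(s_4, k_2) = 0x6E
s_6 = InvRound(s_5, k_1) = 0xB8
s_7 = InvRound(s_6, k_0) = 0x6B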